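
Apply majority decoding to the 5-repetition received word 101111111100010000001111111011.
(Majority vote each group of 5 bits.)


Groups: 10111, 11111, 00010, 00000, 11111, 11011
Majority votes: 110011

110011


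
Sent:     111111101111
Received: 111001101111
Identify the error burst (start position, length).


XOR: 000110000000

Burst at position 3, length 2


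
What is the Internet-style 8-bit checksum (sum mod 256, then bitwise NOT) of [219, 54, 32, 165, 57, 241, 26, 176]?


Sum = 970 mod 256 = 202
Complement = 53

53


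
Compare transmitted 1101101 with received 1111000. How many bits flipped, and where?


XOR: 0010101

3 error(s) at position(s): 2, 4, 6


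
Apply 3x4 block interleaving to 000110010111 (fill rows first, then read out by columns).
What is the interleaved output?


Matrix:
  0001
  1001
  0111
Read columns: 010001001111

010001001111


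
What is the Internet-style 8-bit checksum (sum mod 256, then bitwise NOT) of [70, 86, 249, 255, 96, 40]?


Sum = 796 mod 256 = 28
Complement = 227

227


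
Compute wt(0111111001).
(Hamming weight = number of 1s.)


Counting 1s in 0111111001

7


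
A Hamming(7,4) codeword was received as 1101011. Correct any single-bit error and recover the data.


Syndrome = 6: error at position 6

Data: 0001 (corrected bit 6)


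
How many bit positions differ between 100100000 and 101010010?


XOR: 001110010
Count of 1s: 4

4


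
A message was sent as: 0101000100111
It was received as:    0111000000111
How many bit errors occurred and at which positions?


XOR: 0010000100000

2 error(s) at position(s): 2, 7


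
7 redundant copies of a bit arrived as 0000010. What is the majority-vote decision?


Ones: 1 out of 7
Threshold: 4

0 (1/7 voted 1)


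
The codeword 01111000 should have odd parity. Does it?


Number of 1s: 4

No, parity error (4 ones)


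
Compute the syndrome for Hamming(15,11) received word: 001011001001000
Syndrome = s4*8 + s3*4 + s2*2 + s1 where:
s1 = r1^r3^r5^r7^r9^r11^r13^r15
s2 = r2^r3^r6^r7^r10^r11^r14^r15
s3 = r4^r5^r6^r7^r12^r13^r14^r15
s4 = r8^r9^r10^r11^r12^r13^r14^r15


s1=1, s2=0, s3=1, s4=0

Syndrome = 5 (error at position 5)


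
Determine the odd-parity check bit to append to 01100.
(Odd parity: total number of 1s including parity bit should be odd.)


Number of 1s in data: 2
Parity bit: 1

1


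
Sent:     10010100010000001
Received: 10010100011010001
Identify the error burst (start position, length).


XOR: 00000000001010000

Burst at position 10, length 3


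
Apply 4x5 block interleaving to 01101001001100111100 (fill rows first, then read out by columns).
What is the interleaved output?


Matrix:
  01101
  00100
  11001
  11100
Read columns: 00111011110100001010

00111011110100001010


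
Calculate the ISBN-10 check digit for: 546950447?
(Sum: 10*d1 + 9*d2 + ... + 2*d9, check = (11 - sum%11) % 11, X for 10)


Weighted sum: 269
269 mod 11 = 5

Check digit: 6


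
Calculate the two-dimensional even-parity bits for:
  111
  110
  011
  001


Row parities: 1001
Column parities: 011

Row P: 1001, Col P: 011, Corner: 0


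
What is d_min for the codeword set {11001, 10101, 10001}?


Comparing all pairs, minimum distance: 1
Can detect 0 errors, correct 0 errors

1


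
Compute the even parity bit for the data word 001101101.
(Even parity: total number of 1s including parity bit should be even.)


Number of 1s in data: 5
Parity bit: 1

1


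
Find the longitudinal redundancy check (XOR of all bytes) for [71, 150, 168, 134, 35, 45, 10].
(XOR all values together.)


XOR chain: 71 ^ 150 ^ 168 ^ 134 ^ 35 ^ 45 ^ 10 = 251

251


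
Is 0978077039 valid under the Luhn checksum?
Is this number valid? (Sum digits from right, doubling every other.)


Luhn sum = 49
49 mod 10 = 9

Invalid (Luhn sum mod 10 = 9)


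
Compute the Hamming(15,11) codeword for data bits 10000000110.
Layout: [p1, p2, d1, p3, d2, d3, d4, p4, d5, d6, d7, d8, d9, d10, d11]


Parity bits: p1=0, p2=0, p3=0, p4=0

001000000000110


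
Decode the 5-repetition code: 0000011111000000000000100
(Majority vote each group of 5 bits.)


Groups: 00000, 11111, 00000, 00000, 00100
Majority votes: 01000

01000


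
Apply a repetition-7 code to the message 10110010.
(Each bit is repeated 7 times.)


Each bit -> 7 copies

11111110000000111111111111110000000000000011111110000000


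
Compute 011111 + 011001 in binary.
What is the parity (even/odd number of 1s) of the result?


011111 = 31
011001 = 25
Sum = 56 = 111000
1s count = 3

odd parity (3 ones in 111000)


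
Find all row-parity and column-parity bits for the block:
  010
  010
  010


Row parities: 111
Column parities: 010

Row P: 111, Col P: 010, Corner: 1


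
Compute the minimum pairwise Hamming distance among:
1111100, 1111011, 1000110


Comparing all pairs, minimum distance: 3
Can detect 2 errors, correct 1 errors

3


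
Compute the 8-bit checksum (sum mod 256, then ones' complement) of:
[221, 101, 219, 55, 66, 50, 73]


Sum = 785 mod 256 = 17
Complement = 238

238


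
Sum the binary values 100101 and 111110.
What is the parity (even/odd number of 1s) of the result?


100101 = 37
111110 = 62
Sum = 99 = 1100011
1s count = 4

even parity (4 ones in 1100011)


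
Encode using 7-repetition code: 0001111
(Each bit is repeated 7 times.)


Each bit -> 7 copies

0000000000000000000001111111111111111111111111111


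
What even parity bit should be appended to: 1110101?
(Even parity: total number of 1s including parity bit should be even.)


Number of 1s in data: 5
Parity bit: 1

1


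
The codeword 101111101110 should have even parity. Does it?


Number of 1s: 9

No, parity error (9 ones)


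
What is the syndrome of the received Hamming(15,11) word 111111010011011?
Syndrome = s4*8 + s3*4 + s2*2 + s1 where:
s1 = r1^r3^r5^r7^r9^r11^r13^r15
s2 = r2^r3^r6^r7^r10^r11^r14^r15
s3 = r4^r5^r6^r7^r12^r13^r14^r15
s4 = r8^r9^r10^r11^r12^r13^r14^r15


s1=1, s2=0, s3=0, s4=1

Syndrome = 9 (error at position 9)


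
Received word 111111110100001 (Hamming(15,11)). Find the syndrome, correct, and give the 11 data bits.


Syndrome = 13: error at position 13

Data: 11110100101 (corrected bit 13)


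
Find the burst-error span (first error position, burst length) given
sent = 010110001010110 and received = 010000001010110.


XOR: 000110000000000

Burst at position 3, length 2


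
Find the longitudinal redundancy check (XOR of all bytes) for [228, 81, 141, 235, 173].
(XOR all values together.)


XOR chain: 228 ^ 81 ^ 141 ^ 235 ^ 173 = 126

126


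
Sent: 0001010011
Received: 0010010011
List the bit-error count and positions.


XOR: 0011000000

2 error(s) at position(s): 2, 3


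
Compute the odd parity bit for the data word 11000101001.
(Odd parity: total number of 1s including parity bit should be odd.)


Number of 1s in data: 5
Parity bit: 0

0


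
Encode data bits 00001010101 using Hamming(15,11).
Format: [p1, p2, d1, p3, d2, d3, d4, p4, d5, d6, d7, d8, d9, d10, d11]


Parity bits: p1=0, p2=0, p3=0, p4=0

000000001010101


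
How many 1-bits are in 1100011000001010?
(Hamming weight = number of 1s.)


Counting 1s in 1100011000001010

6


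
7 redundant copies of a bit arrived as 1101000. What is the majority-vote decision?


Ones: 3 out of 7
Threshold: 4

0 (3/7 voted 1)


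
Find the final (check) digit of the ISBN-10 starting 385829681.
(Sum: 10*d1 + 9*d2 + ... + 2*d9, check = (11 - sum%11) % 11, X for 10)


Weighted sum: 305
305 mod 11 = 8

Check digit: 3


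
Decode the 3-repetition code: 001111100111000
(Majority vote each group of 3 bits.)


Groups: 001, 111, 100, 111, 000
Majority votes: 01010

01010


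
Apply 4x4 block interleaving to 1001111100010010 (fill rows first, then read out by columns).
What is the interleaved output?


Matrix:
  1001
  1111
  0001
  0010
Read columns: 1100010001011110

1100010001011110


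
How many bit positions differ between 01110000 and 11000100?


XOR: 10110100
Count of 1s: 4

4


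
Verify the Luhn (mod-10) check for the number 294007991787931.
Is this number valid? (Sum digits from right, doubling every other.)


Luhn sum = 73
73 mod 10 = 3

Invalid (Luhn sum mod 10 = 3)


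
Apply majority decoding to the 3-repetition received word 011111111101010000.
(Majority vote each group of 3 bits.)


Groups: 011, 111, 111, 101, 010, 000
Majority votes: 111100

111100


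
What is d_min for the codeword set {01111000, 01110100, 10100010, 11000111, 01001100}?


Comparing all pairs, minimum distance: 2
Can detect 1 errors, correct 0 errors

2


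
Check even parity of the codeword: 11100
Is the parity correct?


Number of 1s: 3

No, parity error (3 ones)


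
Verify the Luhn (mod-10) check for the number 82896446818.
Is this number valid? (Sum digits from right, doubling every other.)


Luhn sum = 68
68 mod 10 = 8

Invalid (Luhn sum mod 10 = 8)


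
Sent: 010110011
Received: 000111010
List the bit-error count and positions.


XOR: 010001001

3 error(s) at position(s): 1, 5, 8


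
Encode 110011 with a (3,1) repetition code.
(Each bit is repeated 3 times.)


Each bit -> 3 copies

111111000000111111


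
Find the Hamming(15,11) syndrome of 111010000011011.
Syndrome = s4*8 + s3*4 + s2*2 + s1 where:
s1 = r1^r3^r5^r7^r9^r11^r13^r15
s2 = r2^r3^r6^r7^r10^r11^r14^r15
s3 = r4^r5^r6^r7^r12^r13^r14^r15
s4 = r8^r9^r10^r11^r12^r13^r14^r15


s1=1, s2=1, s3=0, s4=0

Syndrome = 3 (error at position 3)


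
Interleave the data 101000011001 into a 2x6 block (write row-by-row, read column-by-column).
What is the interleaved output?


Matrix:
  101000
  011001
Read columns: 100111000001

100111000001


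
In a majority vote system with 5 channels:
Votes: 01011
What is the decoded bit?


Ones: 3 out of 5
Threshold: 3

1 (3/5 voted 1)


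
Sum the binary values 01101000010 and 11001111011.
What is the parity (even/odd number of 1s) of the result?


01101000010 = 834
11001111011 = 1659
Sum = 2493 = 100110111101
1s count = 8

even parity (8 ones in 100110111101)


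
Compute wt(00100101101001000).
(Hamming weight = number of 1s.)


Counting 1s in 00100101101001000

6


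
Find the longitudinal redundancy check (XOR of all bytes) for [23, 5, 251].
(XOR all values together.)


XOR chain: 23 ^ 5 ^ 251 = 233

233


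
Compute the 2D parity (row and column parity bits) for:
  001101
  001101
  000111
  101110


Row parities: 1110
Column parities: 101001

Row P: 1110, Col P: 101001, Corner: 1


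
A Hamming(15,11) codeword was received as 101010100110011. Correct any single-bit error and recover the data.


Syndrome = 0: no error detected

Data: 11010110011 (no errors)


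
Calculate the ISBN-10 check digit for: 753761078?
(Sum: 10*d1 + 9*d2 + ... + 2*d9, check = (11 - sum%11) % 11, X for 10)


Weighted sum: 266
266 mod 11 = 2

Check digit: 9


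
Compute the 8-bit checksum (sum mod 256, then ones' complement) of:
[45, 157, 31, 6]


Sum = 239 mod 256 = 239
Complement = 16

16


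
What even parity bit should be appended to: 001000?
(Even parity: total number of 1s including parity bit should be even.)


Number of 1s in data: 1
Parity bit: 1

1


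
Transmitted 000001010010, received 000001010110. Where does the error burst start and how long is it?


XOR: 000000000100

Burst at position 9, length 1


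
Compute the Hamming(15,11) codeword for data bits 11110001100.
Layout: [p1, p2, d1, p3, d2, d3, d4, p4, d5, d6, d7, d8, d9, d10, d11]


Parity bits: p1=0, p2=1, p3=1, p4=0

011111100001100


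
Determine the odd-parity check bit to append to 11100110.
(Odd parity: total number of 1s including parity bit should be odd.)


Number of 1s in data: 5
Parity bit: 0

0


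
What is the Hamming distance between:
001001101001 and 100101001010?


XOR: 101100100011
Count of 1s: 6

6


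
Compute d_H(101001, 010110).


XOR: 111111
Count of 1s: 6

6


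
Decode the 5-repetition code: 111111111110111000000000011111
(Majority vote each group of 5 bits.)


Groups: 11111, 11111, 10111, 00000, 00000, 11111
Majority votes: 111001

111001


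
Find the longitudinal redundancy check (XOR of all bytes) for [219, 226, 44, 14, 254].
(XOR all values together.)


XOR chain: 219 ^ 226 ^ 44 ^ 14 ^ 254 = 229

229


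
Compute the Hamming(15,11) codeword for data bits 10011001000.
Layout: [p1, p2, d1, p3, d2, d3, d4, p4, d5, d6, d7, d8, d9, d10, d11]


Parity bits: p1=1, p2=0, p3=0, p4=0

101000101001000


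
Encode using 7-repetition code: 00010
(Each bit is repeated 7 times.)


Each bit -> 7 copies

00000000000000000000011111110000000


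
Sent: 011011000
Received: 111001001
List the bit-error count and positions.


XOR: 100010001

3 error(s) at position(s): 0, 4, 8


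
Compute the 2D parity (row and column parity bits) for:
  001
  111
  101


Row parities: 110
Column parities: 011

Row P: 110, Col P: 011, Corner: 0


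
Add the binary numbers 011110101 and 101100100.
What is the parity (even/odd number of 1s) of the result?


011110101 = 245
101100100 = 356
Sum = 601 = 1001011001
1s count = 5

odd parity (5 ones in 1001011001)


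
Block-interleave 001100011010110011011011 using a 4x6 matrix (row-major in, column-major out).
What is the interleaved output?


Matrix:
  001100
  011010
  110011
  011011
Read columns: 001001111101100001110011

001001111101100001110011


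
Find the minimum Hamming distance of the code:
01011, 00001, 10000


Comparing all pairs, minimum distance: 2
Can detect 1 errors, correct 0 errors

2


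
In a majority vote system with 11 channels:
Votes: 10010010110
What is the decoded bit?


Ones: 5 out of 11
Threshold: 6

0 (5/11 voted 1)


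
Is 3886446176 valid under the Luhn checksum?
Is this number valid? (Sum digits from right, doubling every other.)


Luhn sum = 54
54 mod 10 = 4

Invalid (Luhn sum mod 10 = 4)


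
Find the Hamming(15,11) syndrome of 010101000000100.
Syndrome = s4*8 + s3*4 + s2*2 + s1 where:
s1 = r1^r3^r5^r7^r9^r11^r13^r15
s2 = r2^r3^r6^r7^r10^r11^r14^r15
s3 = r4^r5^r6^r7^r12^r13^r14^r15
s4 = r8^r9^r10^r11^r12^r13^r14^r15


s1=1, s2=0, s3=1, s4=1

Syndrome = 13 (error at position 13)


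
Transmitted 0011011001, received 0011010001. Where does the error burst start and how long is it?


XOR: 0000001000

Burst at position 6, length 1


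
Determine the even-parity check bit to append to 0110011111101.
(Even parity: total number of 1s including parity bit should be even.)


Number of 1s in data: 9
Parity bit: 1

1


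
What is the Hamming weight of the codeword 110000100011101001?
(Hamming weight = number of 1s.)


Counting 1s in 110000100011101001

8


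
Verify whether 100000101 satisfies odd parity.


Number of 1s: 3

Yes, parity is correct (3 ones)


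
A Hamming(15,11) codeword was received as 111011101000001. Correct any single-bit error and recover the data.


Syndrome = 2: error at position 2

Data: 11111000001 (corrected bit 2)


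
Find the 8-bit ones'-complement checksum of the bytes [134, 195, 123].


Sum = 452 mod 256 = 196
Complement = 59

59


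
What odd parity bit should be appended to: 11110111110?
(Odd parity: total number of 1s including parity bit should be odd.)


Number of 1s in data: 9
Parity bit: 0

0


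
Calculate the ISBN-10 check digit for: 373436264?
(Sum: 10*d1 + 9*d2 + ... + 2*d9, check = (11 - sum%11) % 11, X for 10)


Weighted sum: 227
227 mod 11 = 7

Check digit: 4


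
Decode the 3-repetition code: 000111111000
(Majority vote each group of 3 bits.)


Groups: 000, 111, 111, 000
Majority votes: 0110

0110


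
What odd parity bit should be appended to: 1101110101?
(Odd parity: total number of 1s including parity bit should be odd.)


Number of 1s in data: 7
Parity bit: 0

0


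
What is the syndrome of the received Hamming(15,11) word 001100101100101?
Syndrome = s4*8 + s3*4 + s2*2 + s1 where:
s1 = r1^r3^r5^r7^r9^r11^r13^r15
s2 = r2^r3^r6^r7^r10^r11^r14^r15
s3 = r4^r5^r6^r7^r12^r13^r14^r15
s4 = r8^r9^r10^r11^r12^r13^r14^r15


s1=1, s2=0, s3=0, s4=0

Syndrome = 1 (error at position 1)


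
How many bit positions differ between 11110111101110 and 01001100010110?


XOR: 10111011111000
Count of 1s: 9

9


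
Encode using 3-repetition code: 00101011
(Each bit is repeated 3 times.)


Each bit -> 3 copies

000000111000111000111111


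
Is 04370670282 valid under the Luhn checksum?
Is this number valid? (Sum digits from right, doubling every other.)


Luhn sum = 37
37 mod 10 = 7

Invalid (Luhn sum mod 10 = 7)


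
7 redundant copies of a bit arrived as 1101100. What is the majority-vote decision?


Ones: 4 out of 7
Threshold: 4

1 (4/7 voted 1)


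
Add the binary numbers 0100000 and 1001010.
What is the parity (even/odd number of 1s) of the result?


0100000 = 32
1001010 = 74
Sum = 106 = 1101010
1s count = 4

even parity (4 ones in 1101010)


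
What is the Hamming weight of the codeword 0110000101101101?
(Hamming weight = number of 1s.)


Counting 1s in 0110000101101101

8


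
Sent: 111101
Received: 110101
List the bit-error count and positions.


XOR: 001000

1 error(s) at position(s): 2


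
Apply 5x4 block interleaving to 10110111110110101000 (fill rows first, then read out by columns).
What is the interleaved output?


Matrix:
  1011
  0111
  1101
  1010
  1000
Read columns: 10111011001101011100

10111011001101011100


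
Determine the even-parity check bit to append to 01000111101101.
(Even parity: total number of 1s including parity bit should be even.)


Number of 1s in data: 8
Parity bit: 0

0


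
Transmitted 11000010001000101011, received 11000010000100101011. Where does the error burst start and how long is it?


XOR: 00000000001100000000

Burst at position 10, length 2


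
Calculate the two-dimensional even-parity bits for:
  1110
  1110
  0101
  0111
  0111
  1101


Row parities: 110111
Column parities: 1000

Row P: 110111, Col P: 1000, Corner: 1


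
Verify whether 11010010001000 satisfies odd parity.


Number of 1s: 5

Yes, parity is correct (5 ones)


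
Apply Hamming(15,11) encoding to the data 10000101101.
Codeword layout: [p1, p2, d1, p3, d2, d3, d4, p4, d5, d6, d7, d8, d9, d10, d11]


Parity bits: p1=1, p2=1, p3=1, p4=0

111100000101101


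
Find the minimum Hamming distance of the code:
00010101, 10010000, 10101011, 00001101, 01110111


Comparing all pairs, minimum distance: 2
Can detect 1 errors, correct 0 errors

2


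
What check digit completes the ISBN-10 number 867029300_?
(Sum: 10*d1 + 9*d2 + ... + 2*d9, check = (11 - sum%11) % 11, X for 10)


Weighted sum: 259
259 mod 11 = 6

Check digit: 5


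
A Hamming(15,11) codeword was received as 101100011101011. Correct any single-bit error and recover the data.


Syndrome = 0: no error detected

Data: 10001101011 (no errors)


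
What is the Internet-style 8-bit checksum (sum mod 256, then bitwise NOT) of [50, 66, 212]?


Sum = 328 mod 256 = 72
Complement = 183

183


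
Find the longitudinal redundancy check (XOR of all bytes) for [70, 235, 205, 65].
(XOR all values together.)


XOR chain: 70 ^ 235 ^ 205 ^ 65 = 33

33


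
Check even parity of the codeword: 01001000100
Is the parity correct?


Number of 1s: 3

No, parity error (3 ones)


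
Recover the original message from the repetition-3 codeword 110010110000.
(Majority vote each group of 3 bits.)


Groups: 110, 010, 110, 000
Majority votes: 1010

1010


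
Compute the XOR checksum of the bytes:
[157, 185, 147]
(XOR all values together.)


XOR chain: 157 ^ 185 ^ 147 = 183

183


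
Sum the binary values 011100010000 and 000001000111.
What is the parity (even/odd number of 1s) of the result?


011100010000 = 1808
000001000111 = 71
Sum = 1879 = 11101010111
1s count = 8

even parity (8 ones in 11101010111)


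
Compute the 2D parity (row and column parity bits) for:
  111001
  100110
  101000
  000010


Row parities: 0101
Column parities: 110101

Row P: 0101, Col P: 110101, Corner: 0


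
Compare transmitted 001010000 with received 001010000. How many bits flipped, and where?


XOR: 000000000

0 errors (received matches sent)


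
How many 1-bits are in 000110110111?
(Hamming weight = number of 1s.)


Counting 1s in 000110110111

7


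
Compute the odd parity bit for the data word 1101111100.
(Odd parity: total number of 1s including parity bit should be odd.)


Number of 1s in data: 7
Parity bit: 0

0


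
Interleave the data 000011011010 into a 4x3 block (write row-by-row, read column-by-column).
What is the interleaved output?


Matrix:
  000
  011
  011
  010
Read columns: 000001110110

000001110110


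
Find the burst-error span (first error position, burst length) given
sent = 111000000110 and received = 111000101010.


XOR: 000000101100

Burst at position 6, length 4


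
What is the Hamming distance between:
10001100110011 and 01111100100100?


XOR: 11110000010111
Count of 1s: 8

8


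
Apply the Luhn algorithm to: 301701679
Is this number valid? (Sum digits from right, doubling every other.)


Luhn sum = 31
31 mod 10 = 1

Invalid (Luhn sum mod 10 = 1)


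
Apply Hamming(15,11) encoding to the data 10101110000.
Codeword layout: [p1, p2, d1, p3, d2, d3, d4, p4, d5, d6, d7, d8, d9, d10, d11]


Parity bits: p1=1, p2=0, p3=1, p4=1

101101011110000


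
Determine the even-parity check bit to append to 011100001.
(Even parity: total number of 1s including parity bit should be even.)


Number of 1s in data: 4
Parity bit: 0

0


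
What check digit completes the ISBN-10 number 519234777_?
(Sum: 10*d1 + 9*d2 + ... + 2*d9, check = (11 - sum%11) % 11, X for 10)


Weighted sum: 246
246 mod 11 = 4

Check digit: 7


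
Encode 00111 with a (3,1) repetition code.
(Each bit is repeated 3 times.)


Each bit -> 3 copies

000000111111111


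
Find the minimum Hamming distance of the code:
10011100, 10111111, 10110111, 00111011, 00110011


Comparing all pairs, minimum distance: 1
Can detect 0 errors, correct 0 errors

1


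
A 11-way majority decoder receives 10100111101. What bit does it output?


Ones: 7 out of 11
Threshold: 6

1 (7/11 voted 1)


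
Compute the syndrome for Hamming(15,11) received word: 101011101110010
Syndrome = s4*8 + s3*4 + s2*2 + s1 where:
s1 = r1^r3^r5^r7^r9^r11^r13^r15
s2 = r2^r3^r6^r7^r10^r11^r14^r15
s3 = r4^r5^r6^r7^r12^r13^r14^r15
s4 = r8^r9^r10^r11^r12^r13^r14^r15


s1=0, s2=0, s3=0, s4=0

Syndrome = 0 (no error)


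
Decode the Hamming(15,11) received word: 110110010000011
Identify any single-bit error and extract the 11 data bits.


Syndrome = 11: error at position 11

Data: 01000010011 (corrected bit 11)


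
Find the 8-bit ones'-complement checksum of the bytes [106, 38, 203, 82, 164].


Sum = 593 mod 256 = 81
Complement = 174

174


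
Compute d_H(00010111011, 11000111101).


XOR: 11010000110
Count of 1s: 5

5


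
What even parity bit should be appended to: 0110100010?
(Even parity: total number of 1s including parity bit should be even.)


Number of 1s in data: 4
Parity bit: 0

0


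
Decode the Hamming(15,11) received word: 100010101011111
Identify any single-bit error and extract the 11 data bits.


Syndrome = 1: error at position 1

Data: 01011011111 (corrected bit 1)


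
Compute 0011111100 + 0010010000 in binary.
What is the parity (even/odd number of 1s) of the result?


0011111100 = 252
0010010000 = 144
Sum = 396 = 110001100
1s count = 4

even parity (4 ones in 110001100)


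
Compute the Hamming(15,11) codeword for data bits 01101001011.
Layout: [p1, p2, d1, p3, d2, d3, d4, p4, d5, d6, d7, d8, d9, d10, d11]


Parity bits: p1=1, p2=1, p3=1, p4=0

110111001001011


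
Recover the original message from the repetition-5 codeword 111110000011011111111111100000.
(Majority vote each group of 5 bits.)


Groups: 11111, 00000, 11011, 11111, 11111, 00000
Majority votes: 101110

101110


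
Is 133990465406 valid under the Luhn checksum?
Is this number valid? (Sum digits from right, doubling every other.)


Luhn sum = 54
54 mod 10 = 4

Invalid (Luhn sum mod 10 = 4)


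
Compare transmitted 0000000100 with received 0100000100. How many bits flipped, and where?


XOR: 0100000000

1 error(s) at position(s): 1


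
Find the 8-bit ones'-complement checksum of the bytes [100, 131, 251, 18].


Sum = 500 mod 256 = 244
Complement = 11

11


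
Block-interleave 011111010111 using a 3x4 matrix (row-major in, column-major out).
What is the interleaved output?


Matrix:
  0111
  1101
  0111
Read columns: 010111101111

010111101111


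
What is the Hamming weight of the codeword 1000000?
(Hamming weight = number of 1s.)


Counting 1s in 1000000

1


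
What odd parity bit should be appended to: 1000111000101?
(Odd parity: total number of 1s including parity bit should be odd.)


Number of 1s in data: 6
Parity bit: 1

1


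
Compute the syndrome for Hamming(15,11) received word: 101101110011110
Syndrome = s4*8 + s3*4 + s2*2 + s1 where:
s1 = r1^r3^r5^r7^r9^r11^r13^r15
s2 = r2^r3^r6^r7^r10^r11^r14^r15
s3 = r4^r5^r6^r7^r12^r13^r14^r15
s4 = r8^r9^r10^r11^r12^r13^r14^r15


s1=1, s2=1, s3=0, s4=1

Syndrome = 11 (error at position 11)


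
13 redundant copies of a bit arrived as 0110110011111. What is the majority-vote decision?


Ones: 9 out of 13
Threshold: 7

1 (9/13 voted 1)


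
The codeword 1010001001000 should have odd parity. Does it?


Number of 1s: 4

No, parity error (4 ones)


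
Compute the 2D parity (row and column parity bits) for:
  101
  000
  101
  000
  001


Row parities: 00001
Column parities: 001

Row P: 00001, Col P: 001, Corner: 1


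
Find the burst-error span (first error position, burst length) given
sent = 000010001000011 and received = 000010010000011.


XOR: 000000011000000

Burst at position 7, length 2


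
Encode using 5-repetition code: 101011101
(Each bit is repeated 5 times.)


Each bit -> 5 copies

111110000011111000001111111111111110000011111


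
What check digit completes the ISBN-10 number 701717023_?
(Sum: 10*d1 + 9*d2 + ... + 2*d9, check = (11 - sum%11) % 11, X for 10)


Weighted sum: 180
180 mod 11 = 4

Check digit: 7


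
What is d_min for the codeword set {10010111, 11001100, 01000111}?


Comparing all pairs, minimum distance: 3
Can detect 2 errors, correct 1 errors

3


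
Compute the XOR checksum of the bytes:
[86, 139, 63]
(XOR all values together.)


XOR chain: 86 ^ 139 ^ 63 = 226

226


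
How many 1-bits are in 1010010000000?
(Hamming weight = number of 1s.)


Counting 1s in 1010010000000

3


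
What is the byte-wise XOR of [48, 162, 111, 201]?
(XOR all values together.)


XOR chain: 48 ^ 162 ^ 111 ^ 201 = 52

52


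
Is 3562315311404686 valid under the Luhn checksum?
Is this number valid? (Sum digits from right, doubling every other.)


Luhn sum = 65
65 mod 10 = 5

Invalid (Luhn sum mod 10 = 5)


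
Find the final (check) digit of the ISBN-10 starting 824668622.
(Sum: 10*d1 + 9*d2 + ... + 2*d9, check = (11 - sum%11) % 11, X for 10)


Weighted sum: 282
282 mod 11 = 7

Check digit: 4


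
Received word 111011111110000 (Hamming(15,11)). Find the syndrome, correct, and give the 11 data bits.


Syndrome = 4: error at position 4

Data: 11111110000 (corrected bit 4)


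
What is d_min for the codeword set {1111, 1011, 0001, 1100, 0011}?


Comparing all pairs, minimum distance: 1
Can detect 0 errors, correct 0 errors

1


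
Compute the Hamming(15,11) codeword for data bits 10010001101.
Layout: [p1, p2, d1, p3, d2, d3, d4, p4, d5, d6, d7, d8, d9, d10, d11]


Parity bits: p1=0, p2=1, p3=0, p4=1

011000110001101


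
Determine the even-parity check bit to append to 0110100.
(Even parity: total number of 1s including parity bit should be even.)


Number of 1s in data: 3
Parity bit: 1

1


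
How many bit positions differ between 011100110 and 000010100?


XOR: 011110010
Count of 1s: 5

5


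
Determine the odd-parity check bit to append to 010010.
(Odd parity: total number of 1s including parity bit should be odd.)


Number of 1s in data: 2
Parity bit: 1

1


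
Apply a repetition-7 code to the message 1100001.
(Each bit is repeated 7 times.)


Each bit -> 7 copies

1111111111111100000000000000000000000000001111111


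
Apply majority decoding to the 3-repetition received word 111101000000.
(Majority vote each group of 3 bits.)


Groups: 111, 101, 000, 000
Majority votes: 1100

1100


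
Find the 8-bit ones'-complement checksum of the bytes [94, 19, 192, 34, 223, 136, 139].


Sum = 837 mod 256 = 69
Complement = 186

186


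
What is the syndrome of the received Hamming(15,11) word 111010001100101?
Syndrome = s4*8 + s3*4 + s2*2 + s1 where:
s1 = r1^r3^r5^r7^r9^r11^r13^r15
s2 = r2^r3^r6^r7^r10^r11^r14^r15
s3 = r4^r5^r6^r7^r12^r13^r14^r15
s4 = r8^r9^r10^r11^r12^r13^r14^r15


s1=0, s2=0, s3=1, s4=0

Syndrome = 4 (error at position 4)


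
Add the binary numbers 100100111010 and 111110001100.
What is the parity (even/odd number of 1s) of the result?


100100111010 = 2362
111110001100 = 3980
Sum = 6342 = 1100011000110
1s count = 6

even parity (6 ones in 1100011000110)


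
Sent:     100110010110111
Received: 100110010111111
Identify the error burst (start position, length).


XOR: 000000000001000

Burst at position 11, length 1


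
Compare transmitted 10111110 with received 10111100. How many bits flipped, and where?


XOR: 00000010

1 error(s) at position(s): 6


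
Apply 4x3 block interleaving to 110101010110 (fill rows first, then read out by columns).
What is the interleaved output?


Matrix:
  110
  101
  010
  110
Read columns: 110110110100

110110110100


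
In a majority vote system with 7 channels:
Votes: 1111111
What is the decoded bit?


Ones: 7 out of 7
Threshold: 4

1 (7/7 voted 1)


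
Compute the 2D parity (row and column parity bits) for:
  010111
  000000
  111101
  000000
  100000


Row parities: 00101
Column parities: 001010

Row P: 00101, Col P: 001010, Corner: 0


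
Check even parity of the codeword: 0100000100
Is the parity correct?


Number of 1s: 2

Yes, parity is correct (2 ones)


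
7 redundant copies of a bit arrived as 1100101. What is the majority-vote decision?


Ones: 4 out of 7
Threshold: 4

1 (4/7 voted 1)


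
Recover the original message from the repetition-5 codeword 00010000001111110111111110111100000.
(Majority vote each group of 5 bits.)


Groups: 00010, 00000, 11111, 10111, 11111, 01111, 00000
Majority votes: 0011110

0011110


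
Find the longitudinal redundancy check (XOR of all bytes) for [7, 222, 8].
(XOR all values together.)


XOR chain: 7 ^ 222 ^ 8 = 209

209


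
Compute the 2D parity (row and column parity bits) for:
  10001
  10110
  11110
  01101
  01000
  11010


Row parities: 010111
Column parities: 00110

Row P: 010111, Col P: 00110, Corner: 0


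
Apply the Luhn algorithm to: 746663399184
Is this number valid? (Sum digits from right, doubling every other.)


Luhn sum = 60
60 mod 10 = 0

Valid (Luhn sum mod 10 = 0)


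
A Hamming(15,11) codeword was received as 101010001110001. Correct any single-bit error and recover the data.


Syndrome = 0: no error detected

Data: 11001110001 (no errors)


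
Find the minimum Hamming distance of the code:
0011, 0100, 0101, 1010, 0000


Comparing all pairs, minimum distance: 1
Can detect 0 errors, correct 0 errors

1


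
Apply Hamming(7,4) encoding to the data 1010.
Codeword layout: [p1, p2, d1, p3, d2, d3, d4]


Parity bits: p1=1, p2=0, p3=1

1011010


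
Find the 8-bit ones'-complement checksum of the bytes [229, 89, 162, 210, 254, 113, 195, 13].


Sum = 1265 mod 256 = 241
Complement = 14

14


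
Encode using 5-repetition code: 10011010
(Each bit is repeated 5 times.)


Each bit -> 5 copies

1111100000000001111111111000001111100000


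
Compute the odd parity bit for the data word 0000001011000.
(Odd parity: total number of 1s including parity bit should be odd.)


Number of 1s in data: 3
Parity bit: 0

0


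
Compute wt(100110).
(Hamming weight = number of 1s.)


Counting 1s in 100110

3


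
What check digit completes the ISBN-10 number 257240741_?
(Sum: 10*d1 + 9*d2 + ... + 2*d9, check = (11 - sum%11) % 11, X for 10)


Weighted sum: 201
201 mod 11 = 3

Check digit: 8


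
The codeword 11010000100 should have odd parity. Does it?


Number of 1s: 4

No, parity error (4 ones)


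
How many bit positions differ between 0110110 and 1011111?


XOR: 1101001
Count of 1s: 4

4


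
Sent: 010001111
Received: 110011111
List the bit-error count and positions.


XOR: 100010000

2 error(s) at position(s): 0, 4


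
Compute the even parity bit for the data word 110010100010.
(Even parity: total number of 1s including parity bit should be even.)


Number of 1s in data: 5
Parity bit: 1

1


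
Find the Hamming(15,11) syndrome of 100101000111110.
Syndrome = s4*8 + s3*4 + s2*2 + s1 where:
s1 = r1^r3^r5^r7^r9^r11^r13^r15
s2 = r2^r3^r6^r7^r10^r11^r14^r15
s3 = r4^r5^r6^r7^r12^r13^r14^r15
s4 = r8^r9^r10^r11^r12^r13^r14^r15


s1=1, s2=0, s3=1, s4=1

Syndrome = 13 (error at position 13)


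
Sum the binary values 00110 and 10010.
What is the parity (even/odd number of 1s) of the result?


00110 = 6
10010 = 18
Sum = 24 = 11000
1s count = 2

even parity (2 ones in 11000)


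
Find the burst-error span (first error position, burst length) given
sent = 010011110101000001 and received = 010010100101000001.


XOR: 000001010000000000

Burst at position 5, length 3


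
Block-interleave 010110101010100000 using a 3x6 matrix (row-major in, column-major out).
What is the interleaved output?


Matrix:
  010110
  101010
  100000
Read columns: 011100010100110000

011100010100110000


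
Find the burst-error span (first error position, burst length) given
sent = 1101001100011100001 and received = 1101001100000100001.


XOR: 0000000000011000000

Burst at position 11, length 2


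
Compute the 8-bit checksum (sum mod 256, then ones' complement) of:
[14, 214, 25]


Sum = 253 mod 256 = 253
Complement = 2

2


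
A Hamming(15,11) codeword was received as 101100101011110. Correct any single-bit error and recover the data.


Syndrome = 12: error at position 12

Data: 10011010110 (corrected bit 12)


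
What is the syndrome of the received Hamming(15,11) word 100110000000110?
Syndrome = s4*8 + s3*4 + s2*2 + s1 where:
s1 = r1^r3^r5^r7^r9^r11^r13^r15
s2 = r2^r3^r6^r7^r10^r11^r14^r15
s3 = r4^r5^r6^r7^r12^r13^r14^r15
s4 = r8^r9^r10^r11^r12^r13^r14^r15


s1=1, s2=1, s3=0, s4=0

Syndrome = 3 (error at position 3)


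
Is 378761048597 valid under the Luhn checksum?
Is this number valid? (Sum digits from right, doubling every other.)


Luhn sum = 63
63 mod 10 = 3

Invalid (Luhn sum mod 10 = 3)


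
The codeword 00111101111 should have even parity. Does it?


Number of 1s: 8

Yes, parity is correct (8 ones)


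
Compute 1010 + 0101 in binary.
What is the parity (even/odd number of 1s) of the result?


1010 = 10
0101 = 5
Sum = 15 = 1111
1s count = 4

even parity (4 ones in 1111)


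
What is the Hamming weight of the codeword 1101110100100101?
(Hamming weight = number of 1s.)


Counting 1s in 1101110100100101

9


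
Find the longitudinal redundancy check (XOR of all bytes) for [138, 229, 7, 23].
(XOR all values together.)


XOR chain: 138 ^ 229 ^ 7 ^ 23 = 127

127


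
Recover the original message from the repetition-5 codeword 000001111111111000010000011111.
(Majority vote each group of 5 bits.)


Groups: 00000, 11111, 11111, 00001, 00000, 11111
Majority votes: 011001

011001


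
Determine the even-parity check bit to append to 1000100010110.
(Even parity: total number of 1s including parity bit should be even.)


Number of 1s in data: 5
Parity bit: 1

1


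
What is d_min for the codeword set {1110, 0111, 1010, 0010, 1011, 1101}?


Comparing all pairs, minimum distance: 1
Can detect 0 errors, correct 0 errors

1


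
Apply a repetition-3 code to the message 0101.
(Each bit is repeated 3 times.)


Each bit -> 3 copies

000111000111


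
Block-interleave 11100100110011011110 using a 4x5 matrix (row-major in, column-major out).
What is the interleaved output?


Matrix:
  11100
  10011
  00110
  11110
Read columns: 11011001101101110100

11011001101101110100


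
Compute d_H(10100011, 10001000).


XOR: 00101011
Count of 1s: 4

4


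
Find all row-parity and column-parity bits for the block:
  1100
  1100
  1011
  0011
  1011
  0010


Row parities: 001011
Column parities: 0001

Row P: 001011, Col P: 0001, Corner: 1


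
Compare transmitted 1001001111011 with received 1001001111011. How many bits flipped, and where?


XOR: 0000000000000

0 errors (received matches sent)


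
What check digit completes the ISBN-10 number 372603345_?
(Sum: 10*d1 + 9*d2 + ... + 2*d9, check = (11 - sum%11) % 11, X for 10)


Weighted sum: 200
200 mod 11 = 2

Check digit: 9


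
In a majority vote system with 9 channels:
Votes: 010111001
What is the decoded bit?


Ones: 5 out of 9
Threshold: 5

1 (5/9 voted 1)


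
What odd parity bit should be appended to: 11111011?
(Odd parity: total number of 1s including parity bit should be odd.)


Number of 1s in data: 7
Parity bit: 0

0


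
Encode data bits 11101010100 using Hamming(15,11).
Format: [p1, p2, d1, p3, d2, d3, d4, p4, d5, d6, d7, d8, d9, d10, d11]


Parity bits: p1=1, p2=1, p3=1, p4=1

111111011010100


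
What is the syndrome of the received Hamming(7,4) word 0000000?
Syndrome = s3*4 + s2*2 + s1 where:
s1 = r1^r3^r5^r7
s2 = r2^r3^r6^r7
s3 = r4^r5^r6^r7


s1=0, s2=0, s3=0

Syndrome = 0 (no error)


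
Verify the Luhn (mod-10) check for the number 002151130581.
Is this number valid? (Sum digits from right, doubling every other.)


Luhn sum = 25
25 mod 10 = 5

Invalid (Luhn sum mod 10 = 5)


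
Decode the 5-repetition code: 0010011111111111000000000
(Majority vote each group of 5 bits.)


Groups: 00100, 11111, 11111, 10000, 00000
Majority votes: 01100

01100


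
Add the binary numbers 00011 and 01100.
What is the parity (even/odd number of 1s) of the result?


00011 = 3
01100 = 12
Sum = 15 = 1111
1s count = 4

even parity (4 ones in 1111)


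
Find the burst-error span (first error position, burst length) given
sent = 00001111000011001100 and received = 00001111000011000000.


XOR: 00000000000000001100

Burst at position 16, length 2


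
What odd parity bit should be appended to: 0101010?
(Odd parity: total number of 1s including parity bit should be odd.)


Number of 1s in data: 3
Parity bit: 0

0


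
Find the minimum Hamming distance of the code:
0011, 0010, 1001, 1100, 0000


Comparing all pairs, minimum distance: 1
Can detect 0 errors, correct 0 errors

1


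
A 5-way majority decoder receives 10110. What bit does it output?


Ones: 3 out of 5
Threshold: 3

1 (3/5 voted 1)


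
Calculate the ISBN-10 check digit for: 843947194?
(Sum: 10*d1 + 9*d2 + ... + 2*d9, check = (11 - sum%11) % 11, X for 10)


Weighted sum: 301
301 mod 11 = 4

Check digit: 7


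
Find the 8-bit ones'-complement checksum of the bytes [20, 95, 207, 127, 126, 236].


Sum = 811 mod 256 = 43
Complement = 212

212
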